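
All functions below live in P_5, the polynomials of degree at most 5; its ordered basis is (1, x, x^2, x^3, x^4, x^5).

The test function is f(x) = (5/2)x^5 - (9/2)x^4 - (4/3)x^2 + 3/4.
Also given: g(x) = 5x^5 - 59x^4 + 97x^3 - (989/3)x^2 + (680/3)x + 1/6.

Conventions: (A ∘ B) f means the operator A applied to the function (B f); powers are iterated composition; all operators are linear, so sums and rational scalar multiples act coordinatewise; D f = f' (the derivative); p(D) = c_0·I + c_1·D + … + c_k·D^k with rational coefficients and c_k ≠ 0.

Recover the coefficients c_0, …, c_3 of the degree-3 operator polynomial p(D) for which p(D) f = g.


c_0 = 2, c_1 = -4, c_2 = 1/2, c_3 = -2

D^0 f = (5/2)x^5 - (9/2)x^4 - (4/3)x^2 + 3/4
D^1 f = (25/2)x^4 - 18x^3 - (8/3)x
D^2 f = 50x^3 - 54x^2 - 8/3
D^3 f = 150x^2 - 108x
matching coefficients of g against c_0 f + c_1 Df + … from the top degree down determines the c_i
solution: c_0 = 2, c_1 = -4, c_2 = 1/2, c_3 = -2


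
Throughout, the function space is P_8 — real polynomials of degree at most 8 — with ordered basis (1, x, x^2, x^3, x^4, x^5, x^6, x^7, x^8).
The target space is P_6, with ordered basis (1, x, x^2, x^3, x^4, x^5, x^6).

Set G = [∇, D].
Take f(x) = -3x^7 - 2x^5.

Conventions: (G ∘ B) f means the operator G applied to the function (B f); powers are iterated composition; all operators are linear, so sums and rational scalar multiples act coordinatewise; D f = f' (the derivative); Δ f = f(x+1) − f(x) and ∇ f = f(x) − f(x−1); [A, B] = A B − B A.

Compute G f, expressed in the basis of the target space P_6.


the result is g(x) = 0

D f = -21x^6 - 10x^4
∇ D f = -126x^5 + 315x^4 - 460x^3 + 375x^2 - 166x + 31
∇ f = -21x^6 + 63x^5 - 115x^4 + 125x^3 - 83x^2 + 31x - 5
D ∇ f = -126x^5 + 315x^4 - 460x^3 + 375x^2 - 166x + 31
[∇, D] f = 0


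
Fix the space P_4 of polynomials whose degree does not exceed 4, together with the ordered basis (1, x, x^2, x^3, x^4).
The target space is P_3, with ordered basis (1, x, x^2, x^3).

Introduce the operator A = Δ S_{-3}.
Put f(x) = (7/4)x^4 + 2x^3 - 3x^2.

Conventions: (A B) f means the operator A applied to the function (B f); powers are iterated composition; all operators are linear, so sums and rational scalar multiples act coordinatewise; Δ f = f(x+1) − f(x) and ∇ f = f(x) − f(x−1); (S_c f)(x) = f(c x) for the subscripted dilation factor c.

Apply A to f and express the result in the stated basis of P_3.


S_{-3} f = (567/4)x^4 - 54x^3 - 27x^2
Δ S_{-3} f = 567x^3 + (1377/2)x^2 + 351x + 243/4

the image equals g(x) = 567x^3 + (1377/2)x^2 + 351x + 243/4


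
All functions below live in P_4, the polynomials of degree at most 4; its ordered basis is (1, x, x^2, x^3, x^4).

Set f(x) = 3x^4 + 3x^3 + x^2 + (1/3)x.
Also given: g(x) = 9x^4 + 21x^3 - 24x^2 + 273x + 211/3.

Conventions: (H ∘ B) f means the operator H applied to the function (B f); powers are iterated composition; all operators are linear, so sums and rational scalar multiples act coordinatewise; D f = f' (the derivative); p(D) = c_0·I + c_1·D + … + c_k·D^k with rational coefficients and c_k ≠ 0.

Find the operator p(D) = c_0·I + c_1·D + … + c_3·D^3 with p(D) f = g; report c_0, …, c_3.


D^0 f = 3x^4 + 3x^3 + x^2 + (1/3)x
D^1 f = 12x^3 + 9x^2 + 2x + 1/3
D^2 f = 36x^2 + 18x + 2
D^3 f = 72x + 18
matching coefficients of g against c_0 f + c_1 Df + … from the top degree down determines the c_i
solution: c_0 = 3, c_1 = 1, c_2 = -1, c_3 = 4

c_0 = 3, c_1 = 1, c_2 = -1, c_3 = 4


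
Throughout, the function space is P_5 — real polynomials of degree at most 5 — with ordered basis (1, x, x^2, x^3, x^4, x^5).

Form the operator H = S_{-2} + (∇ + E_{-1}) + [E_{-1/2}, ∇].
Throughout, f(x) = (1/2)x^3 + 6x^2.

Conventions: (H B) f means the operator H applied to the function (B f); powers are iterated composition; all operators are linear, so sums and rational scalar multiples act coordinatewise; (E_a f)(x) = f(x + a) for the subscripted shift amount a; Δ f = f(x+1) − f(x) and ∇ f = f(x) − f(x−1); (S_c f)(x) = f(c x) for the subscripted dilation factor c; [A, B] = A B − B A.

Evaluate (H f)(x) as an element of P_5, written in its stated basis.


the result is g(x) = -(7/2)x^3 + 30x^2

S_{-2} f = -4x^3 + 24x^2
∇ f = (3/2)x^2 + (21/2)x - 11/2
E_{-1} f = (1/2)x^3 + (9/2)x^2 - (21/2)x + 11/2
(∇ + E_{-1}) f = (1/2)x^3 + 6x^2
∇ f = (3/2)x^2 + (21/2)x - 11/2
E_{-1/2} ∇ f = (3/2)x^2 + 9x - 83/8
E_{-1/2} f = (1/2)x^3 + (21/4)x^2 - (45/8)x + 23/16
∇ E_{-1/2} f = (3/2)x^2 + 9x - 83/8
[E_{-1/2}, ∇] f = 0
(S_{-2} + (∇ + E_{-1}) + [E_{-1/2}, ∇]) f = -(7/2)x^3 + 30x^2


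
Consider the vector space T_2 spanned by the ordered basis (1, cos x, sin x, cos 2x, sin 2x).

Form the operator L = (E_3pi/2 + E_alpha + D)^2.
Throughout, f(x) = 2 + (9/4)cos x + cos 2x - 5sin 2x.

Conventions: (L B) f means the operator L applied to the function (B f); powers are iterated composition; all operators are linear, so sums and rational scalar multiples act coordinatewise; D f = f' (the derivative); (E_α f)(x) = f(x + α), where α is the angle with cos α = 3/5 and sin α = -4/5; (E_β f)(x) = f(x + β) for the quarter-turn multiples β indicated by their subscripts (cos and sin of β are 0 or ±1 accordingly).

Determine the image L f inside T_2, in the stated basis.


the image equals g(x) = 8 - (63/100)cos x + (54/25)sin x + (8668/625)cos 2x - (76/625)sin 2x

E_3pi/2 f = 2 + (9/4)sin x - cos 2x + 5sin 2x
E_alpha f = 2 + (27/20)cos x + (9/5)sin x + (113/25)cos 2x + (59/25)sin 2x
D f = -(9/4)sin x - 10cos 2x - 2sin 2x
(E_3pi/2 + E_alpha + D) f = 4 + (27/20)cos x + (9/5)sin x - (162/25)cos 2x + (134/25)sin 2x
E_3pi/2 (E_3pi/2 + E_alpha + D) f = 4 - (9/5)cos x + (27/20)sin x + (162/25)cos 2x - (134/25)sin 2x
E_alpha (E_3pi/2 + E_alpha + D) f = 4 - (63/100)cos x + (54/25)sin x - (2082/625)cos 2x - (4826/625)sin 2x
D (E_3pi/2 + E_alpha + D) f = (9/5)cos x - (27/20)sin x + (268/25)cos 2x + (324/25)sin 2x
(E_3pi/2 + E_alpha + D) (E_3pi/2 + E_alpha + D) f = 8 - (63/100)cos x + (54/25)sin x + (8668/625)cos 2x - (76/625)sin 2x


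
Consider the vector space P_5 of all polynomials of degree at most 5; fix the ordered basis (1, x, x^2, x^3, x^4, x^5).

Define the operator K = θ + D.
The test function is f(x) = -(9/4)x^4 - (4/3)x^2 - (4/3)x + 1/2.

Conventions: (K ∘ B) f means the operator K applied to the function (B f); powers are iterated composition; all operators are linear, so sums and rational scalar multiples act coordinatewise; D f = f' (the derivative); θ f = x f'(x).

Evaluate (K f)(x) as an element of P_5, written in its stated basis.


θ f = -9x^4 - (8/3)x^2 - (4/3)x
D f = -9x^3 - (8/3)x - 4/3
(θ + D) f = -9x^4 - 9x^3 - (8/3)x^2 - 4x - 4/3

g(x) = -9x^4 - 9x^3 - (8/3)x^2 - 4x - 4/3


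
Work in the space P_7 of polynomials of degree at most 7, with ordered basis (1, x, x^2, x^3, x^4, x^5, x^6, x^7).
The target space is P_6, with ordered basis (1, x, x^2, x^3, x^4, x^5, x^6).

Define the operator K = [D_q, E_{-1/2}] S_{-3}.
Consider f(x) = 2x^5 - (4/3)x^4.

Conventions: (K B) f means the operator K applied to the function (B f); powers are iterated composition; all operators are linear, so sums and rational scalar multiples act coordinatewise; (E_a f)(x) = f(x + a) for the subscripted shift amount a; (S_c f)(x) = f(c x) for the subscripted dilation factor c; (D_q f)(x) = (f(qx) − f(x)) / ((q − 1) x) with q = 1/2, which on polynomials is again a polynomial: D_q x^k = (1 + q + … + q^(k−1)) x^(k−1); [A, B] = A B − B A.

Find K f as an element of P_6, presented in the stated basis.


the image equals g(x) = (3159/8)x^3 - (10233/16)x^2 + (5589/16)x - 8235/128

S_{-3} f = -486x^5 - 108x^4
E_{-1/2} S_{-3} f = -486x^5 + 1107x^4 - 999x^3 + (891/2)x^2 - (783/8)x + 135/16
D_q E_{-1/2} S_{-3} f = -(7533/8)x^4 + (16605/8)x^3 - (6993/4)x^2 + (2673/4)x - 783/8
D_q S_{-3} f = -(7533/8)x^4 - (405/2)x^3
E_{-1/2} D_q S_{-3} f = -(7533/8)x^4 + (6723/4)x^3 - (17739/16)x^2 + (5103/16)x - 4293/128
[D_q, E_{-1/2}] S_{-3} f = (3159/8)x^3 - (10233/16)x^2 + (5589/16)x - 8235/128


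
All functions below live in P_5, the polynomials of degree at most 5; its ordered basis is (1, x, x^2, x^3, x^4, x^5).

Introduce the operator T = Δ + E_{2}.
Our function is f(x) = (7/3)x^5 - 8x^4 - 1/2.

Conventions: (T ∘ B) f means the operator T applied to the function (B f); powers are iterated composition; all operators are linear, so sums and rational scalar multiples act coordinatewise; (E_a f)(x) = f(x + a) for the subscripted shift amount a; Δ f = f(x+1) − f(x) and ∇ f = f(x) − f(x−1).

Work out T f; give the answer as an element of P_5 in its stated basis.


g(x) = (7/3)x^5 + 27x^4 + (62/3)x^3 - 30x^2 - (269/3)x - 119/2

Δ f = (35/3)x^4 - (26/3)x^3 - (74/3)x^2 - (61/3)x - 17/3
E_{2} f = (7/3)x^5 + (46/3)x^4 + (88/3)x^3 - (16/3)x^2 - (208/3)x - 323/6
(Δ + E_{2}) f = (7/3)x^5 + 27x^4 + (62/3)x^3 - 30x^2 - (269/3)x - 119/2


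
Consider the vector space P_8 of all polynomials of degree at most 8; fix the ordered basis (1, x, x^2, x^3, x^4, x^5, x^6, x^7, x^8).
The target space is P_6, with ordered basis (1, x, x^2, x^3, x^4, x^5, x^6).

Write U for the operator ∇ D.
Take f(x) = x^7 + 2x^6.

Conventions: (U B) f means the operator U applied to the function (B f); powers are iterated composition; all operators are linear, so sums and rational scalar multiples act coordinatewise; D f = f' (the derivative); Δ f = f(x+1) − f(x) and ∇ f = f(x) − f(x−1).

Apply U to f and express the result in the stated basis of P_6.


D f = 7x^6 + 12x^5
∇ D f = 42x^5 - 45x^4 + 20x^3 + 15x^2 - 18x + 5

g(x) = 42x^5 - 45x^4 + 20x^3 + 15x^2 - 18x + 5


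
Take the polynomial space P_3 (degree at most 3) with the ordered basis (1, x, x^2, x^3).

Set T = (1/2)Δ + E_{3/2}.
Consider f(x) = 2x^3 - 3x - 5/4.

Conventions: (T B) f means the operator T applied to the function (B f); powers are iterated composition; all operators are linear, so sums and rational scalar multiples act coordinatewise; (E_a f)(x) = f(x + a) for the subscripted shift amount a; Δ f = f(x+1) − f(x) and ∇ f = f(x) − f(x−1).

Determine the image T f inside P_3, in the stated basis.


the result is g(x) = 2x^3 + 12x^2 + (27/2)x + 1/2

Δ f = 6x^2 + 6x - 1
((1/2)Δ) f = 3x^2 + 3x - 1/2
E_{3/2} f = 2x^3 + 9x^2 + (21/2)x + 1
((1/2)Δ + E_{3/2}) f = 2x^3 + 12x^2 + (27/2)x + 1/2


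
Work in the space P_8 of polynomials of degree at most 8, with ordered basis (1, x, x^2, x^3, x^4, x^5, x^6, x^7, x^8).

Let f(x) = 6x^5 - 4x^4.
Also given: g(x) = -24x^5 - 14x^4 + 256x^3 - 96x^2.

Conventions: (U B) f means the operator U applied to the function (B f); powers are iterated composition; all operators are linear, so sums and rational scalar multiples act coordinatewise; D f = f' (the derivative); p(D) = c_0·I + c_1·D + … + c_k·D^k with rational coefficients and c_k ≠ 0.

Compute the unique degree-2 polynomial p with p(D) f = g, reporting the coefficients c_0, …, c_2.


D^0 f = 6x^5 - 4x^4
D^1 f = 30x^4 - 16x^3
D^2 f = 120x^3 - 48x^2
matching coefficients of g against c_0 f + c_1 Df + … from the top degree down determines the c_i
solution: c_0 = -4, c_1 = -1, c_2 = 2

c_0 = -4, c_1 = -1, c_2 = 2


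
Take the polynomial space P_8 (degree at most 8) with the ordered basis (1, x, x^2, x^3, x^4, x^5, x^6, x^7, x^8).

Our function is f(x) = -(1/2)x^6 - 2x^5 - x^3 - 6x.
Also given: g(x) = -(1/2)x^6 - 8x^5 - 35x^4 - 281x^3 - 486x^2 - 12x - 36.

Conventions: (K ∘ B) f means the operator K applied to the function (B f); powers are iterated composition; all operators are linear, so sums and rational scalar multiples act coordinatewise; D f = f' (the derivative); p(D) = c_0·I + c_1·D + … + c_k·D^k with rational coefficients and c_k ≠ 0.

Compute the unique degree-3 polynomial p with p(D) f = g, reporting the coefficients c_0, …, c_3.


p(D) = I + 2·D + D^2 + 4·D^3, i.e. c_0 = 1, c_1 = 2, c_2 = 1, c_3 = 4

D^0 f = -(1/2)x^6 - 2x^5 - x^3 - 6x
D^1 f = -3x^5 - 10x^4 - 3x^2 - 6
D^2 f = -15x^4 - 40x^3 - 6x
D^3 f = -60x^3 - 120x^2 - 6
matching coefficients of g against c_0 f + c_1 Df + … from the top degree down determines the c_i
solution: c_0 = 1, c_1 = 2, c_2 = 1, c_3 = 4


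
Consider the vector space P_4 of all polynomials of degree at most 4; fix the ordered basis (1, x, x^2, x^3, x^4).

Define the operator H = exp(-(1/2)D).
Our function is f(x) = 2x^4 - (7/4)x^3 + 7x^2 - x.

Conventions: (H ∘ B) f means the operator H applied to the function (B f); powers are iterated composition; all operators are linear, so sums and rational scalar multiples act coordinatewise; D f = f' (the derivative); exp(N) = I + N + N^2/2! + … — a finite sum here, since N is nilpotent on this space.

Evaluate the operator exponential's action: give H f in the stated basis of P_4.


the image equals g(x) = 2x^4 - (23/4)x^3 + (101/8)x^2 - (165/16)x + 83/32

order-1 term: -4x^3 + (21/8)x^2 - 7x + 1/2
order-2 term: 3x^2 - (21/16)x + 7/4
order-3 term: -x + 7/32
order-4 term: 1/8
the series for exp(-(1/2)D) f terminates at order 4
exp(-(1/2)D) f = 2x^4 - (23/4)x^3 + (101/8)x^2 - (165/16)x + 83/32


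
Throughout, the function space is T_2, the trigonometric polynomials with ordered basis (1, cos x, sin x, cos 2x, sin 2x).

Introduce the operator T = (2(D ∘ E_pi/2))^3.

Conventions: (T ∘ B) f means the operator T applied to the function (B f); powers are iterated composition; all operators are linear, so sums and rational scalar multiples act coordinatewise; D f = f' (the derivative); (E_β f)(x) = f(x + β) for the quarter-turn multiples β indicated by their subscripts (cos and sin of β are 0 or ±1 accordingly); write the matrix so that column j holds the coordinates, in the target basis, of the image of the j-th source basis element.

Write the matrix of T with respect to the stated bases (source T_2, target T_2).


the matrix is [[0, 0, 0, 0, 0]; [0, -8, 0, 0, 0]; [0, 0, -8, 0, 0]; [0, 0, 0, 0, 64]; [0, 0, 0, -64, 0]] (rows listed top to bottom)

image of 1: 0
image of cos x: -8cos x
image of sin x: -8sin x
image of cos 2x: -64sin 2x
image of sin 2x: 64cos 2x
each image's coordinates form column j of the matrix


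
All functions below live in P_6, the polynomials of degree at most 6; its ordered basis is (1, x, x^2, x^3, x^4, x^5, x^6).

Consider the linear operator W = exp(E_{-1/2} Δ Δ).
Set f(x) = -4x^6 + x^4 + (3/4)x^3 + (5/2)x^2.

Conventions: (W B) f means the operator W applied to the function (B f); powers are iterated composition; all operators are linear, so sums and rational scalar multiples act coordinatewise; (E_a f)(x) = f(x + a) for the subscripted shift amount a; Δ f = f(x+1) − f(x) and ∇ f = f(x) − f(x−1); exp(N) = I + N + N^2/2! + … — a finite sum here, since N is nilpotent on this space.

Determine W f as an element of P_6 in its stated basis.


order-1 term: -120x^4 - 240x^3 - 288x^2 - (327/2)x - 133/4
order-2 term: -720x^2 - 1440x - 948
order-3 term: -480
the series for exp(E_{-1/2} Δ Δ) f terminates at order 3
exp(E_{-1/2} Δ Δ) f = -4x^6 - 119x^4 - (957/4)x^3 - (2011/2)x^2 - (3207/2)x - 5845/4

the result is g(x) = -4x^6 - 119x^4 - (957/4)x^3 - (2011/2)x^2 - (3207/2)x - 5845/4


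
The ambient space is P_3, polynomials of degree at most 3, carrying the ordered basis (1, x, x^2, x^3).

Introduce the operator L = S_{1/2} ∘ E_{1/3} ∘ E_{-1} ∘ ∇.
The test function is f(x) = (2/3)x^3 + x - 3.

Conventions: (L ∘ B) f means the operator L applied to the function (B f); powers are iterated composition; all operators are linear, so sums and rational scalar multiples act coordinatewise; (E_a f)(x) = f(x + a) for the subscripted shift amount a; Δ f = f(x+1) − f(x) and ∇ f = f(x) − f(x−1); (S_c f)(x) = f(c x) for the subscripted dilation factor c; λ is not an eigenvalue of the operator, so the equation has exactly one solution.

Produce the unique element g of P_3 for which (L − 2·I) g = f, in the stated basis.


the result is g(x) = -(1/3)x^3 - (1/8)x^2 + (1/48)x + 269/288

write g with unknown coordinates in the stated basis and equate coefficients in (L − 2·I) g = f
solving from the highest basis element down gives g = -(1/3)x^3 - (1/8)x^2 + (1/48)x + 269/288
check: L g = -(1/4)x^2 + (25/24)x - 163/144
so L g − 2·g = (2/3)x^3 + x - 3 = f ✓


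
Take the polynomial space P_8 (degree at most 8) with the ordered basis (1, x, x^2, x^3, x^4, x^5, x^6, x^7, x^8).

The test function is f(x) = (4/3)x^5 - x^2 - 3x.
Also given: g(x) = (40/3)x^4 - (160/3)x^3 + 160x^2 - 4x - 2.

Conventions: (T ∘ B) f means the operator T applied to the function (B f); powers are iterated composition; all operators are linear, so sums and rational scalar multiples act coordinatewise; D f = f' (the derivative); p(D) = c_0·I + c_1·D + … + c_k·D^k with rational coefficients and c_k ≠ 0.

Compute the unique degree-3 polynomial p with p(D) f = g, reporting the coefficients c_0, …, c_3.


p(D) = 2·D − 2·D^2 + 2·D^3, i.e. c_0 = 0, c_1 = 2, c_2 = -2, c_3 = 2

D^0 f = (4/3)x^5 - x^2 - 3x
D^1 f = (20/3)x^4 - 2x - 3
D^2 f = (80/3)x^3 - 2
D^3 f = 80x^2
matching coefficients of g against c_0 f + c_1 Df + … from the top degree down determines the c_i
solution: c_0 = 0, c_1 = 2, c_2 = -2, c_3 = 2


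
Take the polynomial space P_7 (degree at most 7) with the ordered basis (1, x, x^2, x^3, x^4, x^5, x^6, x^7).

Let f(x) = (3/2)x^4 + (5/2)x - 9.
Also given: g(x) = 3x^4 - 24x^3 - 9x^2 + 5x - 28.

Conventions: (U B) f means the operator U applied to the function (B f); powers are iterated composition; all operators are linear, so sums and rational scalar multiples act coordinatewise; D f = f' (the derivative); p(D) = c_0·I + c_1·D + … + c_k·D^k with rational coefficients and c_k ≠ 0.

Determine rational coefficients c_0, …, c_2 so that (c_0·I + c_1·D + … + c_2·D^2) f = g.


D^0 f = (3/2)x^4 + (5/2)x - 9
D^1 f = 6x^3 + 5/2
D^2 f = 18x^2
matching coefficients of g against c_0 f + c_1 Df + … from the top degree down determines the c_i
solution: c_0 = 2, c_1 = -4, c_2 = -1/2

c_0 = 2, c_1 = -4, c_2 = -1/2


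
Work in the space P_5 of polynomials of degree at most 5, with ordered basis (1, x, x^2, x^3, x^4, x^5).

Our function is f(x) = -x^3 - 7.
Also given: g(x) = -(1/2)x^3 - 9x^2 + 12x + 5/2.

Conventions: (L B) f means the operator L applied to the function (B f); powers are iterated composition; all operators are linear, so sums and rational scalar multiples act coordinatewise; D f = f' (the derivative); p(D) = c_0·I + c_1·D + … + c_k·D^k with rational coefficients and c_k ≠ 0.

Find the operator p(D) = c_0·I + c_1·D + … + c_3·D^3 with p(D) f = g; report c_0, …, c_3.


D^0 f = -x^3 - 7
D^1 f = -3x^2
D^2 f = -6x
D^3 f = -6
matching coefficients of g against c_0 f + c_1 Df + … from the top degree down determines the c_i
solution: c_0 = 1/2, c_1 = 3, c_2 = -2, c_3 = -1

c_0 = 1/2, c_1 = 3, c_2 = -2, c_3 = -1


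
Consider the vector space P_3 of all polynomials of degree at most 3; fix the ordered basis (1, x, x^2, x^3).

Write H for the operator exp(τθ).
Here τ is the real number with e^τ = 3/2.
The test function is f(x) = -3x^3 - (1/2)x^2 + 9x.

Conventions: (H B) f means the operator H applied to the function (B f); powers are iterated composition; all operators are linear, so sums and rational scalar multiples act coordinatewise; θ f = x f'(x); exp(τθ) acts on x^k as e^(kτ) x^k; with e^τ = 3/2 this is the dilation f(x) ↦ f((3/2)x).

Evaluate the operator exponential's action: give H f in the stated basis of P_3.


the result is g(x) = -(81/8)x^3 - (9/8)x^2 + (27/2)x

exp(τθ) x^k = e^(kτ) x^k; with e^τ = 3/2 this sends x^k to (3/2)^k x^k
x ↦ 3/2 x
x^2 ↦ 9/4 x^2
x^3 ↦ 27/8 x^3
applying this coordinatewise to f: exp(τθ) f = -(81/8)x^3 - (9/8)x^2 + (27/2)x


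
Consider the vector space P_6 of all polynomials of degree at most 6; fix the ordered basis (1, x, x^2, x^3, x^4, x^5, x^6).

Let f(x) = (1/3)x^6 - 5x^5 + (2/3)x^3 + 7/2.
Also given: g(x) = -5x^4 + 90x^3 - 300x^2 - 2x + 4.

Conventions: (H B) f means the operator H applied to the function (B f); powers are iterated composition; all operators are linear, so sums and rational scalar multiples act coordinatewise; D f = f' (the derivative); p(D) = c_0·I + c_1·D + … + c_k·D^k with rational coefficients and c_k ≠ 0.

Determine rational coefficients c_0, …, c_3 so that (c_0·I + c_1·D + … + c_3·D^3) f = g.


D^0 f = (1/3)x^6 - 5x^5 + (2/3)x^3 + 7/2
D^1 f = 2x^5 - 25x^4 + 2x^2
D^2 f = 10x^4 - 100x^3 + 4x
D^3 f = 40x^3 - 300x^2 + 4
matching coefficients of g against c_0 f + c_1 Df + … from the top degree down determines the c_i
solution: c_0 = 0, c_1 = 0, c_2 = -1/2, c_3 = 1

p(D) = -(1/2)·D^2 + D^3, i.e. c_0 = 0, c_1 = 0, c_2 = -1/2, c_3 = 1


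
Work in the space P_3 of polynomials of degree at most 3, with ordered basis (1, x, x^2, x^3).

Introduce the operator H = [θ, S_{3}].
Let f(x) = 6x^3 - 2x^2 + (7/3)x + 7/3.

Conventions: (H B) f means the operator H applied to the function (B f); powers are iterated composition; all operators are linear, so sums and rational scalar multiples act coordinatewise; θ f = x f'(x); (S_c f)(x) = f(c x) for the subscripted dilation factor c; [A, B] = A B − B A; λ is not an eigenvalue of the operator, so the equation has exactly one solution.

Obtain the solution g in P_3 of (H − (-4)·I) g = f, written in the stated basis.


write g with unknown coordinates in the stated basis and equate coefficients in (H − (-4)·I) g = f
solving from the highest basis element down gives g = (3/2)x^3 - (1/2)x^2 + (7/12)x + 7/12
check: H g = 0
so H g − (-4)·g = 6x^3 - 2x^2 + (7/3)x + 7/3 = f ✓

the result is g(x) = (3/2)x^3 - (1/2)x^2 + (7/12)x + 7/12


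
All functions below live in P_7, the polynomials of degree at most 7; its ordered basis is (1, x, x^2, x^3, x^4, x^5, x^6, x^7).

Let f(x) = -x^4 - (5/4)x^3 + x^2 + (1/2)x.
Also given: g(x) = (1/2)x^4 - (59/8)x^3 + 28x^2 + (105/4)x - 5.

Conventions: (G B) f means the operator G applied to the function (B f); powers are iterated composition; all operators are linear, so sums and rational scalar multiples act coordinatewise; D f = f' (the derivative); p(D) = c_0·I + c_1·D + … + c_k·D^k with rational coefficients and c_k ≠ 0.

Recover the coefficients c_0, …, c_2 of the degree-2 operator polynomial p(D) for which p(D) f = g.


D^0 f = -x^4 - (5/4)x^3 + x^2 + (1/2)x
D^1 f = -4x^3 - (15/4)x^2 + 2x + 1/2
D^2 f = -12x^2 - (15/2)x + 2
matching coefficients of g against c_0 f + c_1 Df + … from the top degree down determines the c_i
solution: c_0 = -1/2, c_1 = 2, c_2 = -3

p(D) = -(1/2)·I + 2·D − 3·D^2, i.e. c_0 = -1/2, c_1 = 2, c_2 = -3


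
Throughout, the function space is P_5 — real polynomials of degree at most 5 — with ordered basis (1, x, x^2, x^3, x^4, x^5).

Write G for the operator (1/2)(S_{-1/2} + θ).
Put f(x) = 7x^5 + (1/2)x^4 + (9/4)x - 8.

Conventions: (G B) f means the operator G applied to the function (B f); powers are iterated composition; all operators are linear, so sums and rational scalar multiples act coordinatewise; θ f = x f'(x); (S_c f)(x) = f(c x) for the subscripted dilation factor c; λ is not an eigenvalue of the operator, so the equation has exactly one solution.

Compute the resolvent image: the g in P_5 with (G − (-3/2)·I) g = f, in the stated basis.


the image equals g(x) = (448/255)x^5 + (16/113)x^4 + (9/7)x - 4

write g with unknown coordinates in the stated basis and equate coefficients in (G − (-3/2)·I) g = f
solving from the highest basis element down gives g = (448/255)x^5 + (16/113)x^4 + (9/7)x - 4
check: G g = (371/85)x^5 + (65/226)x^4 + (9/28)x - 2
so G g − (-3/2)·g = 7x^5 + (1/2)x^4 + (9/4)x - 8 = f ✓


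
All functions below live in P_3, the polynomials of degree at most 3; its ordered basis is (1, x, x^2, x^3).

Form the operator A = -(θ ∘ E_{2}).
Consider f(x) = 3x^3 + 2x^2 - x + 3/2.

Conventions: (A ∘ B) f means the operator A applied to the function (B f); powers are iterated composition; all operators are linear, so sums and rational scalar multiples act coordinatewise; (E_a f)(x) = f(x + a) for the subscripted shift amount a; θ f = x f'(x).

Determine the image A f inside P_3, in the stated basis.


the result is g(x) = -9x^3 - 40x^2 - 43x

E_{2} f = 3x^3 + 20x^2 + 43x + 63/2
θ E_{2} f = 9x^3 + 40x^2 + 43x
(-(θ ∘ E_{2})) f = -9x^3 - 40x^2 - 43x


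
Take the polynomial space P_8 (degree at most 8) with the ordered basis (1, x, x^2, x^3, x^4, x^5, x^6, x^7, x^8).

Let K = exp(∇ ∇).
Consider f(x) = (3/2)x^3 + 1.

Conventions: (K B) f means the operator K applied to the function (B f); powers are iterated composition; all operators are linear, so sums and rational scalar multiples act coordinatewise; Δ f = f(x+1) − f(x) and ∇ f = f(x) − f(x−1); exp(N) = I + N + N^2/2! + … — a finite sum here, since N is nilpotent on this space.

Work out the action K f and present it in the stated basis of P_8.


g(x) = (3/2)x^3 + 9x - 8

order-1 term: 9x - 9
the series for exp(∇ ∇) f terminates at order 1
exp(∇ ∇) f = (3/2)x^3 + 9x - 8


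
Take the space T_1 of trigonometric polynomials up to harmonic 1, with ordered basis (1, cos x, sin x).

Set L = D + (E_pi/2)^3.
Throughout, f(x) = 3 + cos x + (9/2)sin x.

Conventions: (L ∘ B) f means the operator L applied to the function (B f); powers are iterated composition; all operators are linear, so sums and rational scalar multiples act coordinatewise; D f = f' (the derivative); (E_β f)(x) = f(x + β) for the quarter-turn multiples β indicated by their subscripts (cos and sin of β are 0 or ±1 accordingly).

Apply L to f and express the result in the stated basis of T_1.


D f = (9/2)cos x - sin x
E_pi/2 f = 3 + (9/2)cos x - sin x
E_pi/2 E_pi/2 f = 3 - cos x - (9/2)sin x
E_pi/2 E_pi/2 E_pi/2 f = 3 - (9/2)cos x + sin x
(D + (E_pi/2)^3) f = 3

the result is g(x) = 3


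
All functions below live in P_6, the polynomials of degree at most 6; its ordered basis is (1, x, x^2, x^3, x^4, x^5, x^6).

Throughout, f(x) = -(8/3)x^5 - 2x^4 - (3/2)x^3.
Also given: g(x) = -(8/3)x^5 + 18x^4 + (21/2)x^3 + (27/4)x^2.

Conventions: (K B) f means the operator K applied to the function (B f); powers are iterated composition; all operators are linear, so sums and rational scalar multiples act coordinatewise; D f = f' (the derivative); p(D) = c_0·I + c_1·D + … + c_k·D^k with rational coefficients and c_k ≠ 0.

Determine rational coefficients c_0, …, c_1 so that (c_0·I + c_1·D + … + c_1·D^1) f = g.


p(D) = I − (3/2)·D, i.e. c_0 = 1, c_1 = -3/2

D^0 f = -(8/3)x^5 - 2x^4 - (3/2)x^3
D^1 f = -(40/3)x^4 - 8x^3 - (9/2)x^2
matching coefficients of g against c_0 f + c_1 Df + … from the top degree down determines the c_i
solution: c_0 = 1, c_1 = -3/2


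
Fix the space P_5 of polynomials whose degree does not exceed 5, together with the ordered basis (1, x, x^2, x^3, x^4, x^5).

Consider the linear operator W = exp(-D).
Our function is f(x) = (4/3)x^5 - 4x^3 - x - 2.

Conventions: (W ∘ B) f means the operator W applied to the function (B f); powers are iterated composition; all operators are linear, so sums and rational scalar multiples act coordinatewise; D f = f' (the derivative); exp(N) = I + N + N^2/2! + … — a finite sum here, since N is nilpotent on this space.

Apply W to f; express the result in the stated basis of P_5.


g(x) = (4/3)x^5 - (20/3)x^4 + (28/3)x^3 - (4/3)x^2 - (19/3)x + 5/3

order-1 term: -(20/3)x^4 + 12x^2 + 1
order-2 term: (40/3)x^3 - 12x
order-3 term: -(40/3)x^2 + 4
order-4 term: (20/3)x
order-5 term: -4/3
the series for exp(-D) f terminates at order 5
exp(-D) f = (4/3)x^5 - (20/3)x^4 + (28/3)x^3 - (4/3)x^2 - (19/3)x + 5/3


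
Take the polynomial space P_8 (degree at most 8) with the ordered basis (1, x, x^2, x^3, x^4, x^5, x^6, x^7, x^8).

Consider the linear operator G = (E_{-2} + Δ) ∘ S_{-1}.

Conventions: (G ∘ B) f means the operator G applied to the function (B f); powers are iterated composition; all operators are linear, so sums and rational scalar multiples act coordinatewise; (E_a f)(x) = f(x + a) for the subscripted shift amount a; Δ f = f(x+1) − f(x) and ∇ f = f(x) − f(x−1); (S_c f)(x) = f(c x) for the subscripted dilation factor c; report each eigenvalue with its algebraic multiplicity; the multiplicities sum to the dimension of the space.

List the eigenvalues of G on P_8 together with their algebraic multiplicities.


image of 1: 1
image of x: -x + 1
image of x^2: x^2 - 2x + 5
image of x^3: -x^3 + 3x^2 - 15x + 7
image of x^4: x^4 - 4x^3 + 30x^2 - 28x + 17
image of x^5: -x^5 + 5x^4 - 50x^3 + 70x^2 - 85x + 31
image of x^6: x^6 - 6x^5 + 75x^4 - 140x^3 + 255x^2 - 186x + 65
image of x^7: -x^7 + 7x^6 - 105x^5 + 245x^4 - 595x^3 + 651x^2 - 455x + 127
image of x^8: x^8 - 8x^7 + 140x^6 - 392x^5 + 1190x^4 - 1736x^3 + 1820x^2 - 1016x + 257
the matrix is upper triangular; its diagonal is (1, -1, 1, -1, 1, -1, 1, -1, 1)
for a triangular matrix the eigenvalues are the diagonal entries, with algebraic multiplicity their repetition count

λ = -1 (multiplicity 4), λ = 1 (multiplicity 5)


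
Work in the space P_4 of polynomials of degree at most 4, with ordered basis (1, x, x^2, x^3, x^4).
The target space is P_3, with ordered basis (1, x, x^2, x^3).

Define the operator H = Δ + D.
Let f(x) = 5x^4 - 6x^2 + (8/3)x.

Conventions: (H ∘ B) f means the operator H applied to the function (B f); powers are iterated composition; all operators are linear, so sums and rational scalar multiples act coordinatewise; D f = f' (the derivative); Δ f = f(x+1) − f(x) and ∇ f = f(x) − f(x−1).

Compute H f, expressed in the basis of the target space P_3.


the result is g(x) = 40x^3 + 30x^2 - 4x + 13/3

Δ f = 20x^3 + 30x^2 + 8x + 5/3
D f = 20x^3 - 12x + 8/3
(Δ + D) f = 40x^3 + 30x^2 - 4x + 13/3


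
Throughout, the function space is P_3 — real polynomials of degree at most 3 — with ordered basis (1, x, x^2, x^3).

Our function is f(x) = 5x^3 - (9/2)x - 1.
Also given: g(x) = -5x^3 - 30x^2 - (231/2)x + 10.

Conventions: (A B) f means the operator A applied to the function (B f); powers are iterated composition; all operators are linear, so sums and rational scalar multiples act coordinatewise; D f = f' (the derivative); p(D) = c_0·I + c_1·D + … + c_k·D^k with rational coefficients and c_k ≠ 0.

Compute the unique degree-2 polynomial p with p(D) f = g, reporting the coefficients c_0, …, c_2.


D^0 f = 5x^3 - (9/2)x - 1
D^1 f = 15x^2 - 9/2
D^2 f = 30x
matching coefficients of g against c_0 f + c_1 Df + … from the top degree down determines the c_i
solution: c_0 = -1, c_1 = -2, c_2 = -4

p(D) = -I − 2·D − 4·D^2, i.e. c_0 = -1, c_1 = -2, c_2 = -4


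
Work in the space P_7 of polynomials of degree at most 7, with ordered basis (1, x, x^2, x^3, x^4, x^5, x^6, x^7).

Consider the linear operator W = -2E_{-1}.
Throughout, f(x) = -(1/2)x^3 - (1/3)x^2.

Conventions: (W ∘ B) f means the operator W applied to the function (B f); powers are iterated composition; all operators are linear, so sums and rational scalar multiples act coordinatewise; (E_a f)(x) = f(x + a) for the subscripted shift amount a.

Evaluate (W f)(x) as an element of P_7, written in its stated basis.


E_{-1} f = -(1/2)x^3 + (7/6)x^2 - (5/6)x + 1/6
(-2E_{-1}) f = x^3 - (7/3)x^2 + (5/3)x - 1/3

the image equals g(x) = x^3 - (7/3)x^2 + (5/3)x - 1/3


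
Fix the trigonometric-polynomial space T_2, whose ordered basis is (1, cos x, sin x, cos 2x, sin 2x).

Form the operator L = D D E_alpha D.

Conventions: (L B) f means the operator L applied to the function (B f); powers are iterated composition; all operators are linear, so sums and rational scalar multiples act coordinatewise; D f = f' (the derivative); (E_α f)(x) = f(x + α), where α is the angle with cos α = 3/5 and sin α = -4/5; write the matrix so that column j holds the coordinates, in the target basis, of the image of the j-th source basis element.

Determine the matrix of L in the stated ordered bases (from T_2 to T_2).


the matrix is [[0, 0, 0, 0, 0]; [0, -4/5, -3/5, 0, 0]; [0, 3/5, -4/5, 0, 0]; [0, 0, 0, -192/25, 56/25]; [0, 0, 0, -56/25, -192/25]] (rows listed top to bottom)

image of 1: 0
image of cos x: -(4/5)cos x + (3/5)sin x
image of sin x: -(3/5)cos x - (4/5)sin x
image of cos 2x: -(192/25)cos 2x - (56/25)sin 2x
image of sin 2x: (56/25)cos 2x - (192/25)sin 2x
each image's coordinates form column j of the matrix


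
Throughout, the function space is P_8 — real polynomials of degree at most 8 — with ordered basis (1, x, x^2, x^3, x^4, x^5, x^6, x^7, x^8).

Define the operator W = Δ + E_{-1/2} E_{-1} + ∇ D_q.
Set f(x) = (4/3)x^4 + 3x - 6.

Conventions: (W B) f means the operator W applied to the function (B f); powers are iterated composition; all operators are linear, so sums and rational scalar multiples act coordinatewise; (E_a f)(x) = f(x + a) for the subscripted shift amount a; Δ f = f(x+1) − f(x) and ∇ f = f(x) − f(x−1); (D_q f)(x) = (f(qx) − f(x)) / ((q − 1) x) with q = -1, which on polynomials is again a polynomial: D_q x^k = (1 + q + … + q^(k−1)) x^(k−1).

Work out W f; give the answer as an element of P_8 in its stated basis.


Δ f = (16/3)x^3 + 8x^2 + (16/3)x + 13/3
E_{-1} f = (4/3)x^4 - (16/3)x^3 + 8x^2 - (7/3)x - 23/3
E_{-1/2} E_{-1} f = (4/3)x^4 - 8x^3 + 18x^2 - 15x - 15/4
D_q f = 3
∇ D_q f = 0
(Δ + E_{-1/2} E_{-1} + ∇ D_q) f = (4/3)x^4 - (8/3)x^3 + 26x^2 - (29/3)x + 7/12

the image equals g(x) = (4/3)x^4 - (8/3)x^3 + 26x^2 - (29/3)x + 7/12


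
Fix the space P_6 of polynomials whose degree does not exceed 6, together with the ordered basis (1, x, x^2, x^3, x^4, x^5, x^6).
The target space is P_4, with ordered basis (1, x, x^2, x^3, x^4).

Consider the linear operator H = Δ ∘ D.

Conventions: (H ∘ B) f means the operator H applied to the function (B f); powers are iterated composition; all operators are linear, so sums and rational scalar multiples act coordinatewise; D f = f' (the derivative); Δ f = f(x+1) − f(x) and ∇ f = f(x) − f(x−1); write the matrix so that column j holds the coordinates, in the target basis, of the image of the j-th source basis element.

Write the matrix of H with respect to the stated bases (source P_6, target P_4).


the matrix is [[0, 0, 2, 3, 4, 5, 6]; [0, 0, 0, 6, 12, 20, 30]; [0, 0, 0, 0, 12, 30, 60]; [0, 0, 0, 0, 0, 20, 60]; [0, 0, 0, 0, 0, 0, 30]] (rows listed top to bottom)

image of 1: 0
image of x: 0
image of x^2: 2
image of x^3: 6x + 3
image of x^4: 12x^2 + 12x + 4
image of x^5: 20x^3 + 30x^2 + 20x + 5
image of x^6: 30x^4 + 60x^3 + 60x^2 + 30x + 6
each image's coordinates form column j of the matrix


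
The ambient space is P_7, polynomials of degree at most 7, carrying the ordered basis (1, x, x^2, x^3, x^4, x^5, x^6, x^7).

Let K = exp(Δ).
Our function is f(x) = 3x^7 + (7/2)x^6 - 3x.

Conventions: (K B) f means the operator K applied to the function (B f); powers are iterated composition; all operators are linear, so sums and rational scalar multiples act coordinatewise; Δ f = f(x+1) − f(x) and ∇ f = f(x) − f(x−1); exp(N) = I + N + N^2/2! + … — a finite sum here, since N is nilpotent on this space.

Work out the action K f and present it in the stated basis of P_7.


the image equals g(x) = 3x^7 + (49/2)x^6 + 147x^5 + 630x^4 + 1925x^3 + (8127/2)x^2 + 5352x + 6677/2

order-1 term: 21x^6 + 84x^5 + (315/2)x^4 + 175x^3 + (231/2)x^2 + 42x + 7/2
order-2 term: 63x^5 + (735/2)x^4 + 945x^3 + (2625/2)x^2 + 966x + 595/2
order-3 term: 105x^4 + 700x^3 + 1890x^2 + 2415x + 1218
order-4 term: 105x^3 + (1365/2)x^2 + 1575x + 2555/2
order-5 term: 63x^2 + 336x + 945/2
order-6 term: 21x + 133/2
order-7 term: 3
the series for exp(Δ) f terminates at order 7
exp(Δ) f = 3x^7 + (49/2)x^6 + 147x^5 + 630x^4 + 1925x^3 + (8127/2)x^2 + 5352x + 6677/2


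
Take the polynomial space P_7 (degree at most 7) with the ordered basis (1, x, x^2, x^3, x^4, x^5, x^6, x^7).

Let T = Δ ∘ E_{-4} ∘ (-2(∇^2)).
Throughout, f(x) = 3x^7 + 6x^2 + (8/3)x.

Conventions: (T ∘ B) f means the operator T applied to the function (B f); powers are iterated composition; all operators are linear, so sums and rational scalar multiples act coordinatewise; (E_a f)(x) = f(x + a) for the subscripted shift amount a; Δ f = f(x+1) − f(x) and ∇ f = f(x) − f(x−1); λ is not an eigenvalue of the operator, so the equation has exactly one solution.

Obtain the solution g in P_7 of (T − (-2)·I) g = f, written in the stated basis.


g(x) = (3/2)x^7 + 315x^4 - 5670x^3 + 38748x^2 - (334526/3)x + 70749

write g with unknown coordinates in the stated basis and equate coefficients in (T − (-2)·I) g = f
solving from the highest basis element down gives g = (3/2)x^7 + 315x^4 - 5670x^3 + 38748x^2 - (334526/3)x + 70749
check: T g = -630x^4 + 11340x^3 - 77490x^2 + 223020x - 141498
so T g − (-2)·g = 3x^7 + 6x^2 + (8/3)x = f ✓


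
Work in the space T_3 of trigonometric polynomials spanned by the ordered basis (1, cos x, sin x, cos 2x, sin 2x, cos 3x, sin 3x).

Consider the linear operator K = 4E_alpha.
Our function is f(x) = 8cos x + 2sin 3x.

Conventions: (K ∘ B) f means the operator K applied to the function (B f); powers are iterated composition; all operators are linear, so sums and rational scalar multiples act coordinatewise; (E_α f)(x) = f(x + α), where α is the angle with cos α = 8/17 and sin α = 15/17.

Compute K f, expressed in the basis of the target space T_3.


E_alpha f = (64/17)cos x - (120/17)sin x - (990/4913)cos 3x - (9776/4913)sin 3x
(4E_alpha) f = (256/17)cos x - (480/17)sin x - (3960/4913)cos 3x - (39104/4913)sin 3x

the result is g(x) = (256/17)cos x - (480/17)sin x - (3960/4913)cos 3x - (39104/4913)sin 3x


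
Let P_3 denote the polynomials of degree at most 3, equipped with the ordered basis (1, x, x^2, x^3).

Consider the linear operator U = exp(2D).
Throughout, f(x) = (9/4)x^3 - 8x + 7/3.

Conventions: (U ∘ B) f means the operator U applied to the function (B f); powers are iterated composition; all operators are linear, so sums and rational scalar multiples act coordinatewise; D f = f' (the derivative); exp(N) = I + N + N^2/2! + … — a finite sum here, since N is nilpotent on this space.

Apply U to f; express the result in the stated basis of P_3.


order-1 term: (27/2)x^2 - 16
order-2 term: 27x
order-3 term: 18
the series for exp(2D) f terminates at order 3
exp(2D) f = (9/4)x^3 + (27/2)x^2 + 19x + 13/3

g(x) = (9/4)x^3 + (27/2)x^2 + 19x + 13/3


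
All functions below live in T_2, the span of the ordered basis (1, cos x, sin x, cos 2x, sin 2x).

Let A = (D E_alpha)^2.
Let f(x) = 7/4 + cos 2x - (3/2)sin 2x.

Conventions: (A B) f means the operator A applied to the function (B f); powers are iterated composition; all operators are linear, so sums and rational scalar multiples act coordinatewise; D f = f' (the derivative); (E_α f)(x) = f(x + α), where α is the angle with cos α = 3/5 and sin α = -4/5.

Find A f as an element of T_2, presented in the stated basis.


E_alpha f = 7/4 + (29/25)cos 2x + (69/50)sin 2x
D E_alpha f = (69/25)cos 2x - (58/25)sin 2x
E_alpha (D E_alpha) f = (909/625)cos 2x + (2062/625)sin 2x
D E_alpha (D E_alpha) f = (4124/625)cos 2x - (1818/625)sin 2x

the image equals g(x) = (4124/625)cos 2x - (1818/625)sin 2x


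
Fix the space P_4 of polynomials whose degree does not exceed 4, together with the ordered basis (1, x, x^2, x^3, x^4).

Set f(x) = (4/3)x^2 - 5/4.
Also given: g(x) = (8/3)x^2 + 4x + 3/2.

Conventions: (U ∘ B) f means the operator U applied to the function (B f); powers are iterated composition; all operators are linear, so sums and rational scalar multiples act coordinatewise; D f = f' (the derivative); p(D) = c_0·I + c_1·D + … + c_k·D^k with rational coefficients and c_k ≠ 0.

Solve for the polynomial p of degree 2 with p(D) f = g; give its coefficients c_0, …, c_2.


p(D) = 2·I + (3/2)·D + (3/2)·D^2, i.e. c_0 = 2, c_1 = 3/2, c_2 = 3/2

D^0 f = (4/3)x^2 - 5/4
D^1 f = (8/3)x
D^2 f = 8/3
matching coefficients of g against c_0 f + c_1 Df + … from the top degree down determines the c_i
solution: c_0 = 2, c_1 = 3/2, c_2 = 3/2


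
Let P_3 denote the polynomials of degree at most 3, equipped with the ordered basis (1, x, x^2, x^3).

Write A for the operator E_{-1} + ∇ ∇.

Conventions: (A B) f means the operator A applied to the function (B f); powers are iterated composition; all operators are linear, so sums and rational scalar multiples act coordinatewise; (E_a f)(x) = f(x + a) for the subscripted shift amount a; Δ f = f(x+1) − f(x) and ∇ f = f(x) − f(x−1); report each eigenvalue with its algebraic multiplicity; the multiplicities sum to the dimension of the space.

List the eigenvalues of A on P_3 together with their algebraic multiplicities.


λ = 1 (multiplicity 4)

image of 1: 1
image of x: x - 1
image of x^2: x^2 - 2x + 3
image of x^3: x^3 - 3x^2 + 9x - 7
the matrix is upper triangular; its diagonal is (1, 1, 1, 1)
for a triangular matrix the eigenvalues are the diagonal entries, with algebraic multiplicity their repetition count
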